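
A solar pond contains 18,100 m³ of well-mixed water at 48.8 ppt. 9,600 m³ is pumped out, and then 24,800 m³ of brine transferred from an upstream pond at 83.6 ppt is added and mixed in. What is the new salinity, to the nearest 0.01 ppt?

Remaining after removal: 8,500 m³ at 48.8 ppt (salt = 414,800)
After addition: salt = 414,800 + 24,800×83.6 = 2,488,080; volume = 33,300 m³
S = 2,488,080 / 33,300 = 74.7171 ppt

74.72 ppt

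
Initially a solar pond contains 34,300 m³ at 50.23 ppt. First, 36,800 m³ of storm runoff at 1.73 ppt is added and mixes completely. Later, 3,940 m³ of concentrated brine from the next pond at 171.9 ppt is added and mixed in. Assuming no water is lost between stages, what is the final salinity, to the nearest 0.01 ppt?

32.83 ppt

Weighted by volume,
Initial salt = 34,300×50.23 = 1,722,889
After stage 1: salt = 1,722,889 + 36,800×1.73 = 1,786,553; volume = 71,100 m³; S = 25.127 ppt
After stage 2: salt = 1,786,553 + 3,940×171.9 = 2,463,839; volume = 75,040 m³
S = 2,463,839 / 75,040 = 32.8337 ppt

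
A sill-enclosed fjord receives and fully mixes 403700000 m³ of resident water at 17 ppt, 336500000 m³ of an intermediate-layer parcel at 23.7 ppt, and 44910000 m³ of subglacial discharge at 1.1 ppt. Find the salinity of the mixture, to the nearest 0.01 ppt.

18.96 ppt

Conserving salt mass:
salt = 403,700,000×17 + 336,500,000×23.7 + 44,910,000×1.1 = 6,862,900,000 + 7,975,050,000 + 49,401,000 = 14,887,351,000
volume = 403,700,000 + 336,500,000 + 44,910,000 = 785,110,000 m³
S = 14,887,351,000 / 785,110,000 = 18.9621 ppt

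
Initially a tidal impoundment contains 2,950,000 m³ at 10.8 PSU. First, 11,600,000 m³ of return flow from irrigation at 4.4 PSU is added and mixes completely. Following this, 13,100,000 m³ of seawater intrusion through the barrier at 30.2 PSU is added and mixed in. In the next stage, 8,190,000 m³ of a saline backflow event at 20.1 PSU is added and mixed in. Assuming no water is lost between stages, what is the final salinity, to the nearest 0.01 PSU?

Salt balance:
Initial salt = 2,950,000×10.8 = 31,860,000
After stage 1: salt = 31,860,000 + 11,600,000×4.4 = 82,900,000; volume = 14,550,000 m³; S = 5.698 PSU
After stage 2: salt = 82,900,000 + 13,100,000×30.2 = 478,520,000; volume = 27,650,000 m³; S = 17.306 PSU
After stage 3: salt = 478,520,000 + 8,190,000×20.1 = 643,139,000; volume = 35,840,000 m³
S = 643,139,000 / 35,840,000 = 17.9447 PSU

17.94 PSU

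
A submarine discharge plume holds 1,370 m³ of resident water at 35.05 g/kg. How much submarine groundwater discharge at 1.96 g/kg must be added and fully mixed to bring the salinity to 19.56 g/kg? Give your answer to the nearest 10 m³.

1210 m³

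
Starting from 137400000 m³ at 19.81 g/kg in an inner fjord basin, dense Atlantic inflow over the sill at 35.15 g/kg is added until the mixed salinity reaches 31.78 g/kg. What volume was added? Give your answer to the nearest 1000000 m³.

Salt balance: 137,400,000×19.81 + V×35.15 = (137,400,000+V)×31.78
2,721,894,000 + 35.15V = 4,366,572,000 + 31.78V
1,644,678,000 = 3.37V
V = 488,035,014.84 m³

488000000 m³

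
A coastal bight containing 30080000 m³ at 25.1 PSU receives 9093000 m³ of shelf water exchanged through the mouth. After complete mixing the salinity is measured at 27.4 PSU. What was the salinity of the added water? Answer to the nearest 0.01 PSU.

Salt balance: 30,080,000×25.1 + 9,093,000×S = 39,173,000×27.4
755,008,000 + 9,093,000·S = 1,073,340,200
S = (1,073,340,200 − 755,008,000) / 9,093,000 = 35.0085 PSU

35.01 PSU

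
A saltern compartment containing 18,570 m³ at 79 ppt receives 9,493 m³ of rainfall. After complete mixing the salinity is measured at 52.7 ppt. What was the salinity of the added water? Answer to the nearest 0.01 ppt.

1.25 ppt

Salt balance: 18,570×79 + 9,493×S = 28,063×52.7
1,467,030 + 9,493·S = 1,478,920.1
S = (1,478,920.1 − 1,467,030) / 9,493 = 1.2525 ppt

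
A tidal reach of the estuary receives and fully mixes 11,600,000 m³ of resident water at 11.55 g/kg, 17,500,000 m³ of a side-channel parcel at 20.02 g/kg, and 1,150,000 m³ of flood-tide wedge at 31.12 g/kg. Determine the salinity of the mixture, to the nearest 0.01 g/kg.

Weighted by volume,
salt = 11,600,000×11.55 + 17,500,000×20.02 + 1,150,000×31.12 = 133,980,000 + 350,350,000 + 35,788,000 = 520,118,000
volume = 11,600,000 + 17,500,000 + 1,150,000 = 30,250,000 m³
S = 520,118,000 / 30,250,000 = 17.194 g/kg

17.19 g/kg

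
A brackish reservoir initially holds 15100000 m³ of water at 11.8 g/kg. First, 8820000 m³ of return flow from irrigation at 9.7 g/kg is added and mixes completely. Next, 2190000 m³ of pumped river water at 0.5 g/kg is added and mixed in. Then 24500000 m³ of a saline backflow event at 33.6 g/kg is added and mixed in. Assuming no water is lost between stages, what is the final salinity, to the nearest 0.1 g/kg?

21.5 g/kg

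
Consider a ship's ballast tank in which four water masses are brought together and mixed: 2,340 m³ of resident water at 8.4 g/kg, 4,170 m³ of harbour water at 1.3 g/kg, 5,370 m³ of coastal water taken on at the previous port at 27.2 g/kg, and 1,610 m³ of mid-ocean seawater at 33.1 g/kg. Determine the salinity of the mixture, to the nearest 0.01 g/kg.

Salt balance:
salt = 2,340×8.4 + 4,170×1.3 + 5,370×27.2 + 1,610×33.1 = 19,656 + 5,421 + 146,064 + 53,291 = 224,432
volume = 2,340 + 4,170 + 5,370 + 1,610 = 13,490 m³
S = 224,432 / 13,490 = 16.6369 g/kg

16.64 g/kg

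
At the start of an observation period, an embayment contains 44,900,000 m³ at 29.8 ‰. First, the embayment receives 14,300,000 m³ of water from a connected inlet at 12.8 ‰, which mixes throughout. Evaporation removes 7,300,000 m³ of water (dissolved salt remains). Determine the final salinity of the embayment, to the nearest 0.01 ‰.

29.31 ‰

After mixing: salt = 44,900,000×29.8 + 14,300,000×12.8 = 1,521,060,000; volume = 59,200,000 m³
After evaporation: salt unchanged = 1,521,060,000; volume = 59,200,000 − 7,300,000 = 51,900,000 m³
S = 1,521,060,000 / 51,900,000 = 29.3075 ‰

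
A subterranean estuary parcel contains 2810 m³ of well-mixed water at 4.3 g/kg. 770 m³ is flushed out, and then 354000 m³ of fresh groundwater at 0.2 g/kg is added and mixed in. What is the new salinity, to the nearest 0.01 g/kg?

0.22 g/kg

Remaining after removal: 2,040 m³ at 4.3 g/kg (salt = 8,772)
After addition: salt = 8,772 + 354,000×0.2 = 79,572; volume = 356,040 m³
S = 79,572 / 356,040 = 0.2235 g/kg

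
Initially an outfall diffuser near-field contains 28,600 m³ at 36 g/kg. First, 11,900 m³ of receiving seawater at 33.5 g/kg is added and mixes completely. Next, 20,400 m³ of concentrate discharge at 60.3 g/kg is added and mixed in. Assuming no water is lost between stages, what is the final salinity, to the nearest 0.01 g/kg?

By conservation of dissolved salt,
Initial salt = 28,600×36 = 1,029,600
After stage 1: salt = 1,029,600 + 11,900×33.5 = 1,428,250; volume = 40,500 m³; S = 35.265 g/kg
After stage 2: salt = 1,428,250 + 20,400×60.3 = 2,658,370; volume = 60,900 m³
S = 2,658,370 / 60,900 = 43.6514 g/kg

43.65 g/kg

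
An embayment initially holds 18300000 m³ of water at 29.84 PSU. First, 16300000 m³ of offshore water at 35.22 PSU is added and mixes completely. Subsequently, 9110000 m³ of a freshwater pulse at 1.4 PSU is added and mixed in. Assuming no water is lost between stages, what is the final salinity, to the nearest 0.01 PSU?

25.92 PSU

By conservation of dissolved salt,
Initial salt = 18,300,000×29.84 = 546,072,000
After stage 1: salt = 546,072,000 + 16,300,000×35.22 = 1,120,158,000; volume = 34,600,000 m³; S = 32.375 PSU
After stage 2: salt = 1,120,158,000 + 9,110,000×1.4 = 1,132,912,000; volume = 43,710,000 m³
S = 1,132,912,000 / 43,710,000 = 25.9188 PSU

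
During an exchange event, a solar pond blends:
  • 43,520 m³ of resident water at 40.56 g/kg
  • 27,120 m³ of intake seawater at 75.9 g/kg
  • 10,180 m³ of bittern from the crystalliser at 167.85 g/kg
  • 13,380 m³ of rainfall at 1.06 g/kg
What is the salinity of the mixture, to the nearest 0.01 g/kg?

58.88 g/kg

Mass of salt is conserved:
salt = 43,520×40.56 + 27,120×75.9 + 10,180×167.85 + 13,380×1.06 = 1,765,171.2 + 2,058,408 + 1,708,713 + 14,182.8 = 5,546,475
volume = 43,520 + 27,120 + 10,180 + 13,380 = 94,200 m³
S = 5,546,475 / 94,200 = 58.8798 g/kg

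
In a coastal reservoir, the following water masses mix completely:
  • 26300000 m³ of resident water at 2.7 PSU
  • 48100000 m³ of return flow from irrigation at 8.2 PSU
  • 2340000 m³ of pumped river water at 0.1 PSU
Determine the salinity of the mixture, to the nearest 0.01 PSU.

Weighted by volume,
salt = 26,300,000×2.7 + 48,100,000×8.2 + 2,340,000×0.1 = 71,010,000 + 394,420,000 + 234,000 = 465,664,000
volume = 26,300,000 + 48,100,000 + 2,340,000 = 76,740,000 m³
S = 465,664,000 / 76,740,000 = 6.0681 PSU

6.07 PSU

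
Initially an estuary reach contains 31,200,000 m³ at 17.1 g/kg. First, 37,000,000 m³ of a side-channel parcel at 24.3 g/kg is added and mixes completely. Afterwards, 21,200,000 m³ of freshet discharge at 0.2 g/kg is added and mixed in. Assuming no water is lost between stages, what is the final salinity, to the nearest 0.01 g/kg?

Weighted by volume,
Initial salt = 31,200,000×17.1 = 533,520,000
After stage 1: salt = 533,520,000 + 37,000,000×24.3 = 1,432,620,000; volume = 68,200,000 m³; S = 21.006 g/kg
After stage 2: salt = 1,432,620,000 + 21,200,000×0.2 = 1,436,860,000; volume = 89,400,000 m³
S = 1,436,860,000 / 89,400,000 = 16.0723 g/kg

16.07 g/kg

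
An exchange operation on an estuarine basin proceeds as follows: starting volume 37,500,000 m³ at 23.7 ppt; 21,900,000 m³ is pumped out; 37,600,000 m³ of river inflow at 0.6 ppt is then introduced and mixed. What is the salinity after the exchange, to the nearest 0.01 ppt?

Remaining after removal: 15,600,000 m³ at 23.7 ppt (salt = 369,720,000)
After addition: salt = 369,720,000 + 37,600,000×0.6 = 392,280,000; volume = 53,200,000 m³
S = 392,280,000 / 53,200,000 = 7.3737 ppt

7.37 ppt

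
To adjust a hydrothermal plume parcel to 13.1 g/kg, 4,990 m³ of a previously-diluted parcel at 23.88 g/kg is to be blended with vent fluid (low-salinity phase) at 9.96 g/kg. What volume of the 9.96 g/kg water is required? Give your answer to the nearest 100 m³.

17100 m³

Salt balance: 4,990×23.88 + V×9.96 = (4,990+V)×13.1
119,161.2 + 9.96V = 65,369 + 13.1V
53,792.2 = 3.14V
V = 17,131.27 m³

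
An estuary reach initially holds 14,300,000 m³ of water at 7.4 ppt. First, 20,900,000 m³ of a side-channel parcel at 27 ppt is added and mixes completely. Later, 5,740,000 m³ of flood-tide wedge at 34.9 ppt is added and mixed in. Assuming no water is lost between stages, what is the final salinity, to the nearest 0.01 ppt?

21.26 ppt

Conserving salt mass:
Initial salt = 14,300,000×7.4 = 105,820,000
After stage 1: salt = 105,820,000 + 20,900,000×27 = 670,120,000; volume = 35,200,000 m³; S = 19.038 ppt
After stage 2: salt = 670,120,000 + 5,740,000×34.9 = 870,446,000; volume = 40,940,000 m³
S = 870,446,000 / 40,940,000 = 21.2615 ppt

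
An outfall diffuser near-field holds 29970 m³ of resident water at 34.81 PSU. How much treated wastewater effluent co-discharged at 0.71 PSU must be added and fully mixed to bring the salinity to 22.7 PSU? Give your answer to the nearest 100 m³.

16500 m³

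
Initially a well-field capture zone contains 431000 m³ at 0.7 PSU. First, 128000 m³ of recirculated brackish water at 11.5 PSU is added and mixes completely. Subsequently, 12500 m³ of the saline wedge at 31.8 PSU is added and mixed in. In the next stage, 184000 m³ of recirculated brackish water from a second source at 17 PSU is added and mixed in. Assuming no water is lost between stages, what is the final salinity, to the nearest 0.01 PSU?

Salt balance:
Initial salt = 431,000×0.7 = 301,700
After stage 1: salt = 301,700 + 128,000×11.5 = 1,773,700; volume = 559,000 m³; S = 3.173 PSU
After stage 2: salt = 1,773,700 + 12,500×31.8 = 2,171,200; volume = 571,500 m³; S = 3.799 PSU
After stage 3: salt = 2,171,200 + 184,000×17 = 5,299,200; volume = 755,500 m³
S = 5,299,200 / 755,500 = 7.0142 PSU

7.01 PSU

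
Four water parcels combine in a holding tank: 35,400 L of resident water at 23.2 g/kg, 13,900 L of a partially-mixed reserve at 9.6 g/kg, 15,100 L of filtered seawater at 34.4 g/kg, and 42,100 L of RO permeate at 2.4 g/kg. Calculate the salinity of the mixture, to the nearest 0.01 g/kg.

By conservation of dissolved salt,
salt = 35,400×23.2 + 13,900×9.6 + 15,100×34.4 + 42,100×2.4 = 821,280 + 133,440 + 519,440 + 101,040 = 1,575,200
volume = 35,400 + 13,900 + 15,100 + 42,100 = 106,500 L
S = 1,575,200 / 106,500 = 14.7906 g/kg

14.79 g/kg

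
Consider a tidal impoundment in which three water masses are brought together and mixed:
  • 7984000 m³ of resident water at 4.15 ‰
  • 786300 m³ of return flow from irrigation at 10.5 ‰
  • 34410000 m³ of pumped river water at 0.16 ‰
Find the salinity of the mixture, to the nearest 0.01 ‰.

1.09 ‰

By conservation of dissolved salt,
salt = 7,984,000×4.15 + 786,300×10.5 + 34,410,000×0.16 = 33,133,600 + 8,256,150 + 5,505,600 = 46,895,350
volume = 7,984,000 + 786,300 + 34,410,000 = 43,180,300 m³
S = 46,895,350 / 43,180,300 = 1.086 ‰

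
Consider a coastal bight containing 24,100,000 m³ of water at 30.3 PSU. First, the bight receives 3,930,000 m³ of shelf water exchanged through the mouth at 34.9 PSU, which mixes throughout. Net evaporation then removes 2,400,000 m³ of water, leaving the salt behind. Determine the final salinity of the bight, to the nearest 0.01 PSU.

After mixing: salt = 24,100,000×30.3 + 3,930,000×34.9 = 867,387,000; volume = 28,030,000 m³
After evaporation: salt unchanged = 867,387,000; volume = 28,030,000 − 2,400,000 = 25,630,000 m³
S = 867,387,000 / 25,630,000 = 33.8426 PSU

33.84 PSU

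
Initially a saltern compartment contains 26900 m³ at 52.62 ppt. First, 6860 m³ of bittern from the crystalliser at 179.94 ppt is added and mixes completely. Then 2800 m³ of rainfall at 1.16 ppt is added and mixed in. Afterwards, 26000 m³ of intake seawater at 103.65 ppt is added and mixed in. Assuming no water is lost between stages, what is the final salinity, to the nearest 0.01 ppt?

Salt balance:
Initial salt = 26,900×52.62 = 1,415,478
After stage 1: salt = 1,415,478 + 6,860×179.94 = 2,649,866.4; volume = 33,760 m³; S = 78.491 ppt
After stage 2: salt = 2,649,866.4 + 2,800×1.16 = 2,653,114.4; volume = 36,560 m³; S = 72.569 ppt
After stage 3: salt = 2,653,114.4 + 26,000×103.65 = 5,348,014.4; volume = 62,560 m³
S = 5,348,014.4 / 62,560 = 85.4862 ppt

85.49 ppt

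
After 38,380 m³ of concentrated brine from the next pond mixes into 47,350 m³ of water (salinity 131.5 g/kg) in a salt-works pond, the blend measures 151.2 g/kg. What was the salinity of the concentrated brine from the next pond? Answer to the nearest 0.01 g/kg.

Salt balance: 47,350×131.5 + 38,380×S = 85,730×151.2
6,226,525 + 38,380·S = 12,962,376
S = (12,962,376 − 6,226,525) / 38,380 = 175.5042 g/kg

175.50 g/kg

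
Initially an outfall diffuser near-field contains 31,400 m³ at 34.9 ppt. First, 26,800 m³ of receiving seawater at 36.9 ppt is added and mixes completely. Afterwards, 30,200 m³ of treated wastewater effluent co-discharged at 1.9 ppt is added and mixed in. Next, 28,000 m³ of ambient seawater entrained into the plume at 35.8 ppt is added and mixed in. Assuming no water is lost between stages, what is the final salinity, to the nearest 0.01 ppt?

Conserving salt mass:
Initial salt = 31,400×34.9 = 1,095,860
After stage 1: salt = 1,095,860 + 26,800×36.9 = 2,084,780; volume = 58,200 m³; S = 35.821 ppt
After stage 2: salt = 2,084,780 + 30,200×1.9 = 2,142,160; volume = 88,400 m³; S = 24.233 ppt
After stage 3: salt = 2,142,160 + 28,000×35.8 = 3,144,560; volume = 116,400 m³
S = 3,144,560 / 116,400 = 27.0151 ppt

27.02 ppt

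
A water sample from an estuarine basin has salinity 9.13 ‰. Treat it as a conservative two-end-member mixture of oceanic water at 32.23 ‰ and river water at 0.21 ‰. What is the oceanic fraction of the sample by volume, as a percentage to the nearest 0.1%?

Let g be the oceanic fraction. Salt balance per unit volume:
g×32.23 + (1−g)×0.21 = 9.13
g = (9.13 − 0.21) / (32.23 − 0.21) = 8.92/32.02 = 0.2786

27.9%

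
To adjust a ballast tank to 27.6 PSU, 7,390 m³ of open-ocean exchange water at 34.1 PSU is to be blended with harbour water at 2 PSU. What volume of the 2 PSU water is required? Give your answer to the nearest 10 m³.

Salt balance: 7,390×34.1 + V×2 = (7,390+V)×27.6
251,999 + 2V = 203,964 + 27.6V
48,035 = 25.6V
V = 1,876.37 m³

1880 m³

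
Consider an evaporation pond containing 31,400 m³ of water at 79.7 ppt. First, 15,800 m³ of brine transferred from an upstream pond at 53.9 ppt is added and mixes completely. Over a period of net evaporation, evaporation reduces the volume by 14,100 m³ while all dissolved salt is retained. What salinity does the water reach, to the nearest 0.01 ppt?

101.34 ppt

After mixing: salt = 31,400×79.7 + 15,800×53.9 = 3,354,200; volume = 47,200 m³
After evaporation: salt unchanged = 3,354,200; volume = 47,200 − 14,100 = 33,100 m³
S = 3,354,200 / 33,100 = 101.3353 ppt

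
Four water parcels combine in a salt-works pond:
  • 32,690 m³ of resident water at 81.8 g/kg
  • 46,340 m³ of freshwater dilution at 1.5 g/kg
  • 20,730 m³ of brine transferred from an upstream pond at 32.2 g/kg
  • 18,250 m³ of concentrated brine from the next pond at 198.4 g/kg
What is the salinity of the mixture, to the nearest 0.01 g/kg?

59.59 g/kg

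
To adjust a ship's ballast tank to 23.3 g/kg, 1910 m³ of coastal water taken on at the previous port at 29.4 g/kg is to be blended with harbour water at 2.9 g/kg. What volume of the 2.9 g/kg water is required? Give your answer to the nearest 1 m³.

Salt balance: 1,910×29.4 + V×2.9 = (1,910+V)×23.3
56,154 + 2.9V = 44,503 + 23.3V
11,651 = 20.4V
V = 571.13 m³

571 m³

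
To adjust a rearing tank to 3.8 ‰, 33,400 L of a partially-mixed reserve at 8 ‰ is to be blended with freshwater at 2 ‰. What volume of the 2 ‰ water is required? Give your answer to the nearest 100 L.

Salt balance: 33,400×8 + V×2 = (33,400+V)×3.8
267,200 + 2V = 126,920 + 3.8V
140,280 = 1.8V
V = 77,933.33 L

77900 L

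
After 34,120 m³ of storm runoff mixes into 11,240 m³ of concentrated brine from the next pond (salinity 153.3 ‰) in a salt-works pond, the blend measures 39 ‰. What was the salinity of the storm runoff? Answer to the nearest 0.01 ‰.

1.35 ‰

Salt balance: 11,240×153.3 + 34,120×S = 45,360×39
1,723,092 + 34,120·S = 1,769,040
S = (1,769,040 − 1,723,092) / 34,120 = 1.3467 ‰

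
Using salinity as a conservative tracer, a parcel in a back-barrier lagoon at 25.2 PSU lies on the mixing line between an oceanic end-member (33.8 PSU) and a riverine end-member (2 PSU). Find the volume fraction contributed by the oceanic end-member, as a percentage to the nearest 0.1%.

73.0%

Let g be the oceanic fraction. Salt balance per unit volume:
g×33.8 + (1−g)×2 = 25.2
g = (25.2 − 2) / (33.8 − 2) = 23.2/31.8 = 0.7296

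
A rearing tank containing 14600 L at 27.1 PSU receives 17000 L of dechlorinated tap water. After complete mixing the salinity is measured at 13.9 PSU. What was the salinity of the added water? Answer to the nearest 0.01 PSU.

Salt balance: 14,600×27.1 + 17,000×S = 31,600×13.9
395,660 + 17,000·S = 439,240
S = (439,240 − 395,660) / 17,000 = 2.5635 PSU

2.56 PSU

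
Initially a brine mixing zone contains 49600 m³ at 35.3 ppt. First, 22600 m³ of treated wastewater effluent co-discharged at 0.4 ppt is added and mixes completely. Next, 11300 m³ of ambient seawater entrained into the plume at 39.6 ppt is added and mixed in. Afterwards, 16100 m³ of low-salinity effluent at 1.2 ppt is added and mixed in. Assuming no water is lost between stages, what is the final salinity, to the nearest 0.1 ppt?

22.4 ppt

Mass of salt is conserved:
Initial salt = 49,600×35.3 = 1,750,880
After stage 1: salt = 1,750,880 + 22,600×0.4 = 1,759,920; volume = 72,200 m³; S = 24.376 ppt
After stage 2: salt = 1,759,920 + 11,300×39.6 = 2,207,400; volume = 83,500 m³; S = 26.436 ppt
After stage 3: salt = 2,207,400 + 16,100×1.2 = 2,226,720; volume = 99,600 m³
S = 2,226,720 / 99,600 = 22.3566 ppt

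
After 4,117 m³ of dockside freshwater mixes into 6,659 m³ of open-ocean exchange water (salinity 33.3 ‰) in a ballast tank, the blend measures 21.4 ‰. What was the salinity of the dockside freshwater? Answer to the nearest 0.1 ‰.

2.2 ‰

Salt balance: 6,659×33.3 + 4,117×S = 10,776×21.4
221,744.7 + 4,117·S = 230,606.4
S = (230,606.4 − 221,744.7) / 4,117 = 2.1525 ‰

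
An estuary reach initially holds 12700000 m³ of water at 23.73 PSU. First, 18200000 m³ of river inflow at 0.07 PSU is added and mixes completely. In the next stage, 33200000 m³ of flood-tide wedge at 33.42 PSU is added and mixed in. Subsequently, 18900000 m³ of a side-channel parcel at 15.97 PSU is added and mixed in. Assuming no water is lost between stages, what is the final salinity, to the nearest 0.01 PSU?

20.65 PSU

By conservation of dissolved salt,
Initial salt = 12,700,000×23.73 = 301,371,000
After stage 1: salt = 301,371,000 + 18,200,000×0.07 = 302,645,000; volume = 30,900,000 m³; S = 9.794 PSU
After stage 2: salt = 302,645,000 + 33,200,000×33.42 = 1,412,189,000; volume = 64,100,000 m³; S = 22.031 PSU
After stage 3: salt = 1,412,189,000 + 18,900,000×15.97 = 1,714,022,000; volume = 83,000,000 m³
S = 1,714,022,000 / 83,000,000 = 20.6509 PSU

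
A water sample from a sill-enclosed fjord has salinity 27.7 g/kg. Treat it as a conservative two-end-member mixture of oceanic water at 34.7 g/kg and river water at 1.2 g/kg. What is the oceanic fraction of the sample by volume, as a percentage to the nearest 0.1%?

79.1%

Let g be the oceanic fraction. Salt balance per unit volume:
g×34.7 + (1−g)×1.2 = 27.7
g = (27.7 − 1.2) / (34.7 − 1.2) = 26.5/33.5 = 0.791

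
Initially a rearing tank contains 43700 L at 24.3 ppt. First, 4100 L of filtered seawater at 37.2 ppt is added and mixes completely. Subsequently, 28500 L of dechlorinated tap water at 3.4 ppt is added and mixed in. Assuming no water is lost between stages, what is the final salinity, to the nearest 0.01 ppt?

17.19 ppt

By conservation of dissolved salt,
Initial salt = 43,700×24.3 = 1,061,910
After stage 1: salt = 1,061,910 + 4,100×37.2 = 1,214,430; volume = 47,800 L; S = 25.406 ppt
After stage 2: salt = 1,214,430 + 28,500×3.4 = 1,311,330; volume = 76,300 L
S = 1,311,330 / 76,300 = 17.1865 ppt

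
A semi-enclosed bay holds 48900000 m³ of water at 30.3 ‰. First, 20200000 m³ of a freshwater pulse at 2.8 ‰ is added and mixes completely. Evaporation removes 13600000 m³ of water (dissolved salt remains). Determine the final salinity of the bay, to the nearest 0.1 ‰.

27.7 ‰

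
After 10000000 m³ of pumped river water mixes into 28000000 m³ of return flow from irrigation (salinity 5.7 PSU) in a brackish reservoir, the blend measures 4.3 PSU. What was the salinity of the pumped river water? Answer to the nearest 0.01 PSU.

Salt balance: 28,000,000×5.7 + 10,000,000×S = 38,000,000×4.3
159,600,000 + 10,000,000·S = 163,400,000
S = (163,400,000 − 159,600,000) / 10,000,000 = 0.38 PSU

0.38 PSU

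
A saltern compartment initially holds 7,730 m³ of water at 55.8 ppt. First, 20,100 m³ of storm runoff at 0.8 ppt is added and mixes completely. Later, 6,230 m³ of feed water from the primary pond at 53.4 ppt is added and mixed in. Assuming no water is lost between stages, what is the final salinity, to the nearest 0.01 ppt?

22.90 ppt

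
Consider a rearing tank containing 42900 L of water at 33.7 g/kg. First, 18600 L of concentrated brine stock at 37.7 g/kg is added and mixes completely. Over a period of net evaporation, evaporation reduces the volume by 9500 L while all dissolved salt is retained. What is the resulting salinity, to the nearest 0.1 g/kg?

After mixing: salt = 42,900×33.7 + 18,600×37.7 = 2,146,950; volume = 61,500 L
After evaporation: salt unchanged = 2,146,950; volume = 61,500 − 9,500 = 52,000 L
S = 2,146,950 / 52,000 = 41.2875 g/kg

41.3 g/kg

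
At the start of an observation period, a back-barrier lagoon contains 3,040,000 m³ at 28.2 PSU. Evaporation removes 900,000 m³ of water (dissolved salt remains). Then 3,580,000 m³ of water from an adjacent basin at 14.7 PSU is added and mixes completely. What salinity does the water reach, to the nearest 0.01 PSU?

24.19 PSU

After evaporation: salt = 3,040,000×28.2 = 85,728,000; volume = 3,040,000 − 900,000 = 2,140,000 m³
After mixing: salt = 85,728,000 + 3,580,000×14.7 = 138,354,000; volume = 2,140,000 + 3,580,000 = 5,720,000 m³
S = 138,354,000 / 5,720,000 = 24.1878 PSU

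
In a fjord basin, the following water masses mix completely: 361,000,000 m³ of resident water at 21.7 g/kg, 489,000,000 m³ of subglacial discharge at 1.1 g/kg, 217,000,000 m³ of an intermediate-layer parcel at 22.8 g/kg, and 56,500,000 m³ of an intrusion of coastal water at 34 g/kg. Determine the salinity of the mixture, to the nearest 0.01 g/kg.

Salt balance:
salt = 361,000,000×21.7 + 489,000,000×1.1 + 217,000,000×22.8 + 56,500,000×34 = 7,833,700,000 + 537,900,000 + 4,947,600,000 + 1,921,000,000 = 15,240,200,000
volume = 361,000,000 + 489,000,000 + 217,000,000 + 56,500,000 = 1,123,500,000 m³
S = 15,240,200,000 / 1,123,500,000 = 13.5649 g/kg

13.56 g/kg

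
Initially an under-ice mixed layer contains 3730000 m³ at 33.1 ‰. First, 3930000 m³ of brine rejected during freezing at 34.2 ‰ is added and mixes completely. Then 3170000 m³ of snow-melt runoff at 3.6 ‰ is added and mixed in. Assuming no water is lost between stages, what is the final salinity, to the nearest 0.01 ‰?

24.86 ‰

Mass of salt is conserved:
Initial salt = 3,730,000×33.1 = 123,463,000
After stage 1: salt = 123,463,000 + 3,930,000×34.2 = 257,869,000; volume = 7,660,000 m³; S = 33.664 ‰
After stage 2: salt = 257,869,000 + 3,170,000×3.6 = 269,281,000; volume = 10,830,000 m³
S = 269,281,000 / 10,830,000 = 24.8644 ‰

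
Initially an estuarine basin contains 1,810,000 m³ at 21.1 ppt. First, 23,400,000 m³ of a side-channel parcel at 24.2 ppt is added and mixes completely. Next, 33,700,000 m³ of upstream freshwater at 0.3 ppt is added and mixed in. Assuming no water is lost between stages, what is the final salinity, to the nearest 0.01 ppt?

Weighted by volume,
Initial salt = 1,810,000×21.1 = 38,191,000
After stage 1: salt = 38,191,000 + 23,400,000×24.2 = 604,471,000; volume = 25,210,000 m³; S = 23.977 ppt
After stage 2: salt = 604,471,000 + 33,700,000×0.3 = 614,581,000; volume = 58,910,000 m³
S = 614,581,000 / 58,910,000 = 10.4325 ppt

10.43 ppt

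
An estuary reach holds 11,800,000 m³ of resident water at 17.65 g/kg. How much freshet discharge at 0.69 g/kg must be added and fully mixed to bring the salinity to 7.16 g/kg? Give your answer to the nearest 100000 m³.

Salt balance: 11,800,000×17.65 + V×0.69 = (11,800,000+V)×7.16
208,270,000 + 0.69V = 84,488,000 + 7.16V
123,782,000 = 6.47V
V = 19,131,684.7 m³

19100000 m³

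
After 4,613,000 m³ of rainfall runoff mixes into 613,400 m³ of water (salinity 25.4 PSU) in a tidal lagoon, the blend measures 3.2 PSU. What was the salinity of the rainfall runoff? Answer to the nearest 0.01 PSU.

Salt balance: 613,400×25.4 + 4,613,000×S = 5,226,400×3.2
15,580,360 + 4,613,000·S = 16,724,480
S = (16,724,480 − 15,580,360) / 4,613,000 = 0.248 PSU

0.25 PSU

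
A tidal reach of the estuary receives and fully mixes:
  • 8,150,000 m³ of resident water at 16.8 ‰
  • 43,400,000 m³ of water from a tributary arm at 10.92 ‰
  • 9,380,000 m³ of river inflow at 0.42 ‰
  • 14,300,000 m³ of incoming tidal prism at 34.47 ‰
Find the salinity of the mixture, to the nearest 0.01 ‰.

Salt balance:
salt = 8,150,000×16.8 + 43,400,000×10.92 + 9,380,000×0.42 + 14,300,000×34.47 = 136,920,000 + 473,928,000 + 3,939,600 + 492,921,000 = 1,107,708,600
volume = 8,150,000 + 43,400,000 + 9,380,000 + 14,300,000 = 75,230,000 m³
S = 1,107,708,600 / 75,230,000 = 14.7243 ‰

14.72 ‰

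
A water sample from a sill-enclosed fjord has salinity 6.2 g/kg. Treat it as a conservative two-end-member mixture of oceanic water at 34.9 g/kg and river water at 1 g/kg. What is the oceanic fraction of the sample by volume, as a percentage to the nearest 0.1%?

Let g be the oceanic fraction. Salt balance per unit volume:
g×34.9 + (1−g)×1 = 6.2
g = (6.2 − 1) / (34.9 − 1) = 5.2/33.9 = 0.1534

15.3%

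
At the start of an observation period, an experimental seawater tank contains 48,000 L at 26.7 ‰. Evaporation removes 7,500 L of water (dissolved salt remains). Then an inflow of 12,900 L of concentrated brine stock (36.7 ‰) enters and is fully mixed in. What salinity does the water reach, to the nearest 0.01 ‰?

32.87 ‰

After evaporation: salt = 48,000×26.7 = 1,281,600; volume = 48,000 − 7,500 = 40,500 L
After mixing: salt = 1,281,600 + 12,900×36.7 = 1,755,030; volume = 40,500 + 12,900 = 53,400 L
S = 1,755,030 / 53,400 = 32.8657 ‰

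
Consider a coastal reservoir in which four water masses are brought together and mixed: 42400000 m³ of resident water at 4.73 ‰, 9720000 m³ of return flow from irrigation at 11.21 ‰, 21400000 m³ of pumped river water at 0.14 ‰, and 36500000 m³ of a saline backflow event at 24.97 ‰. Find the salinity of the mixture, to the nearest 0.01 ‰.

Mass of salt is conserved:
salt = 42,400,000×4.73 + 9,720,000×11.21 + 21,400,000×0.14 + 36,500,000×24.97 = 200,552,000 + 108,961,200 + 2,996,000 + 911,405,000 = 1,223,914,200
volume = 42,400,000 + 9,720,000 + 21,400,000 + 36,500,000 = 110,020,000 m³
S = 1,223,914,200 / 110,020,000 = 11.1245 ‰

11.12 ‰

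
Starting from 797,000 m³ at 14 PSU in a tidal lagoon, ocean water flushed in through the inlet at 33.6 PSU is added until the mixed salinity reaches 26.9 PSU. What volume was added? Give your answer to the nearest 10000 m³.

Salt balance: 797,000×14 + V×33.6 = (797,000+V)×26.9
11,158,000 + 33.6V = 21,439,300 + 26.9V
10,281,300 = 6.7V
V = 1,534,522.39 m³

1530000 m³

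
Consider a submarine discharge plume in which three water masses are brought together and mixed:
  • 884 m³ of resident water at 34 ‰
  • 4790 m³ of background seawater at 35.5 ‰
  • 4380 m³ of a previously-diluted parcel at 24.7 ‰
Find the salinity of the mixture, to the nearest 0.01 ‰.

By conservation of dissolved salt,
salt = 884×34 + 4,790×35.5 + 4,380×24.7 = 30,056 + 170,045 + 108,186 = 308,287
volume = 884 + 4,790 + 4,380 = 10,054 m³
S = 308,287 / 10,054 = 30.6631 ‰

30.66 ‰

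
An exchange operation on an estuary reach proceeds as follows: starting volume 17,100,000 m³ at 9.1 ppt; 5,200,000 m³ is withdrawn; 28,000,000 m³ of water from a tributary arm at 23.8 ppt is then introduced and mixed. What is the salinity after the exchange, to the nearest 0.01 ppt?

Remaining after removal: 11,900,000 m³ at 9.1 ppt (salt = 108,290,000)
After addition: salt = 108,290,000 + 28,000,000×23.8 = 774,690,000; volume = 39,900,000 m³
S = 774,690,000 / 39,900,000 = 19.4158 ppt

19.42 ppt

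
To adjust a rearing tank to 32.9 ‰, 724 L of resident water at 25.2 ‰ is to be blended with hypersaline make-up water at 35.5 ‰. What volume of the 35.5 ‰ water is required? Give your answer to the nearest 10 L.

2140 L

Salt balance: 724×25.2 + V×35.5 = (724+V)×32.9
18,244.8 + 35.5V = 23,819.6 + 32.9V
5,574.8 = 2.6V
V = 2,144.15 L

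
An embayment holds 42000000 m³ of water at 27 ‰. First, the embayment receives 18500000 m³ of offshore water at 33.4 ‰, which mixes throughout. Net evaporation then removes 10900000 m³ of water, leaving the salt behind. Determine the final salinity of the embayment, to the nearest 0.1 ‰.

After mixing: salt = 42,000,000×27 + 18,500,000×33.4 = 1,751,900,000; volume = 60,500,000 m³
After evaporation: salt unchanged = 1,751,900,000; volume = 60,500,000 − 10,900,000 = 49,600,000 m³
S = 1,751,900,000 / 49,600,000 = 35.3206 ‰

35.3 ‰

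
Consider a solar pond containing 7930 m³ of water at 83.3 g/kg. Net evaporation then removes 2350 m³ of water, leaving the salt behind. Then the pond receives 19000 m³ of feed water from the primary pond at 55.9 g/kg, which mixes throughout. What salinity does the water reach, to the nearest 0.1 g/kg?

70.1 g/kg

After evaporation: salt = 7,930×83.3 = 660,569; volume = 7,930 − 2,350 = 5,580 m³
After mixing: salt = 660,569 + 19,000×55.9 = 1,722,669; volume = 5,580 + 19,000 = 24,580 m³
S = 1,722,669 / 24,580 = 70.0842 g/kg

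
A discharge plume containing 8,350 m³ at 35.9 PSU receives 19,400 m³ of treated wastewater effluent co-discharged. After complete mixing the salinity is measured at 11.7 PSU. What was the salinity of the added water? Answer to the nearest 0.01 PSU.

1.28 PSU

Salt balance: 8,350×35.9 + 19,400×S = 27,750×11.7
299,765 + 19,400·S = 324,675
S = (324,675 − 299,765) / 19,400 = 1.284 PSU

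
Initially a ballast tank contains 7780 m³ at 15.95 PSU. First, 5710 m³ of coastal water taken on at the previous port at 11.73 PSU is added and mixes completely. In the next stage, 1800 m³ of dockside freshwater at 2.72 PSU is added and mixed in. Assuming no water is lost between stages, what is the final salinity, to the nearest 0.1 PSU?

Mass of salt is conserved:
Initial salt = 7,780×15.95 = 124,091
After stage 1: salt = 124,091 + 5,710×11.73 = 191,069.3; volume = 13,490 m³; S = 14.164 PSU
After stage 2: salt = 191,069.3 + 1,800×2.72 = 195,965.3; volume = 15,290 m³
S = 195,965.3 / 15,290 = 12.8166 PSU

12.8 PSU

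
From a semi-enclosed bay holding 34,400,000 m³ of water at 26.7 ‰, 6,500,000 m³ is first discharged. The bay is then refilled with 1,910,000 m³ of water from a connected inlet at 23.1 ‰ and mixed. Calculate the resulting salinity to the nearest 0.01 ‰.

26.47 ‰

Remaining after removal: 27,900,000 m³ at 26.7 ‰ (salt = 744,930,000)
After addition: salt = 744,930,000 + 1,910,000×23.1 = 789,051,000; volume = 29,810,000 m³
S = 789,051,000 / 29,810,000 = 26.4693 ‰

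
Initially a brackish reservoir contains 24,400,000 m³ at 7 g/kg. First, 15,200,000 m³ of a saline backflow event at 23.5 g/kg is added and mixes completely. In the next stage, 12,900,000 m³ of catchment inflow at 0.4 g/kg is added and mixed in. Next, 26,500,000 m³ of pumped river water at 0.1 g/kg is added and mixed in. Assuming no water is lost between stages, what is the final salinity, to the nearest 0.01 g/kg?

Salt balance:
Initial salt = 24,400,000×7 = 170,800,000
After stage 1: salt = 170,800,000 + 15,200,000×23.5 = 528,000,000; volume = 39,600,000 m³; S = 13.333 g/kg
After stage 2: salt = 528,000,000 + 12,900,000×0.4 = 533,160,000; volume = 52,500,000 m³; S = 10.155 g/kg
After stage 3: salt = 533,160,000 + 26,500,000×0.1 = 535,810,000; volume = 79,000,000 m³
S = 535,810,000 / 79,000,000 = 6.7824 g/kg

6.78 g/kg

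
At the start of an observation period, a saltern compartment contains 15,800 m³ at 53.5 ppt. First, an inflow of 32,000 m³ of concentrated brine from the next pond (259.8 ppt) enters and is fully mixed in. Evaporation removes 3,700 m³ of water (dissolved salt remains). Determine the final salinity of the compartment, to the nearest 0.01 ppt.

207.68 ppt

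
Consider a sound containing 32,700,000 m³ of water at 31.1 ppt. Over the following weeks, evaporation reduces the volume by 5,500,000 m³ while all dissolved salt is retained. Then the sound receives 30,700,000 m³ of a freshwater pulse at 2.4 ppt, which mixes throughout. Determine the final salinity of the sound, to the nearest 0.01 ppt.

After evaporation: salt = 32,700,000×31.1 = 1,016,970,000; volume = 32,700,000 − 5,500,000 = 27,200,000 m³
After mixing: salt = 1,016,970,000 + 30,700,000×2.4 = 1,090,650,000; volume = 27,200,000 + 30,700,000 = 57,900,000 m³
S = 1,090,650,000 / 57,900,000 = 18.8368 ppt

18.84 ppt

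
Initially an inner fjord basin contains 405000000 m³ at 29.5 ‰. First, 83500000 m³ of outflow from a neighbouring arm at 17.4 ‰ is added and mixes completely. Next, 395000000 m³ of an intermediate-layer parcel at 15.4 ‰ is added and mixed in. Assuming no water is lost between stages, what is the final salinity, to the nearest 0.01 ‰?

By conservation of dissolved salt,
Initial salt = 405,000,000×29.5 = 11,947,500,000
After stage 1: salt = 11,947,500,000 + 83,500,000×17.4 = 13,400,400,000; volume = 488,500,000 m³; S = 27.432 ‰
After stage 2: salt = 13,400,400,000 + 395,000,000×15.4 = 19,483,400,000; volume = 883,500,000 m³
S = 19,483,400,000 / 883,500,000 = 22.0525 ‰

22.05 ‰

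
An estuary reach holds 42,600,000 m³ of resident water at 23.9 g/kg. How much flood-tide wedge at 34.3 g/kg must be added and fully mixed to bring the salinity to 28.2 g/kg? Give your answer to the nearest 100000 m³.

30000000 m³

Salt balance: 42,600,000×23.9 + V×34.3 = (42,600,000+V)×28.2
1,018,140,000 + 34.3V = 1,201,320,000 + 28.2V
183,180,000 = 6.1V
V = 30,029,508.2 m³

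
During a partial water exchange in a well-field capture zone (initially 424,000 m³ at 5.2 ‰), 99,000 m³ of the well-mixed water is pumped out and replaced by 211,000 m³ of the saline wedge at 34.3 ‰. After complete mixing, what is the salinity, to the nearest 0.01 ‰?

16.66 ‰

Remaining after removal: 325,000 m³ at 5.2 ‰ (salt = 1,690,000)
After addition: salt = 1,690,000 + 211,000×34.3 = 8,927,300; volume = 536,000 m³
S = 8,927,300 / 536,000 = 16.6554 ‰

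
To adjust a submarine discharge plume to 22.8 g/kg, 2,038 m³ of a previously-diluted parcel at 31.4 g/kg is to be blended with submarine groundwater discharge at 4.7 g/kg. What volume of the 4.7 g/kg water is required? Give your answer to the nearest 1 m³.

968 m³

Salt balance: 2,038×31.4 + V×4.7 = (2,038+V)×22.8
63,993.2 + 4.7V = 46,466.4 + 22.8V
17,526.8 = 18.1V
V = 968.33 m³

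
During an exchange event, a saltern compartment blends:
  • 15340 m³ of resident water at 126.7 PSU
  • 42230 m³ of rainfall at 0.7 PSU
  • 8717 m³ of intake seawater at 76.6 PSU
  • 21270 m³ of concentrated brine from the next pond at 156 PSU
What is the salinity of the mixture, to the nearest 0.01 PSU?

Mass of salt is conserved:
salt = 15,340×126.7 + 42,230×0.7 + 8,717×76.6 + 21,270×156 = 1,943,578 + 29,561 + 667,722.2 + 3,318,120 = 5,958,981.2
volume = 15,340 + 42,230 + 8,717 + 21,270 = 87,557 m³
S = 5,958,981.2 / 87,557 = 68.0583 PSU

68.06 PSU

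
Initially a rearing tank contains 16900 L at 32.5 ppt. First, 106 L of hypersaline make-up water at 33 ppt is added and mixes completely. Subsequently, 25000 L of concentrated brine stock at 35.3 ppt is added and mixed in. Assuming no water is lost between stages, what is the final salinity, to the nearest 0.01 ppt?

34.17 ppt

Total salt / total volume:
Initial salt = 16,900×32.5 = 549,250
After stage 1: salt = 549,250 + 106×33 = 552,748; volume = 17,006 L; S = 32.503 ppt
After stage 2: salt = 552,748 + 25,000×35.3 = 1,435,248; volume = 42,006 L
S = 1,435,248 / 42,006 = 34.1677 ppt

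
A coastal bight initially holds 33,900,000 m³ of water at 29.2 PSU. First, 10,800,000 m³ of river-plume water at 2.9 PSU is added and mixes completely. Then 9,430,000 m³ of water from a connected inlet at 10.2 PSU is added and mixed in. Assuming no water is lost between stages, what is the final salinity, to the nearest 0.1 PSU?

20.6 PSU

Weighted by volume,
Initial salt = 33,900,000×29.2 = 989,880,000
After stage 1: salt = 989,880,000 + 10,800,000×2.9 = 1,021,200,000; volume = 44,700,000 m³; S = 22.846 PSU
After stage 2: salt = 1,021,200,000 + 9,430,000×10.2 = 1,117,386,000; volume = 54,130,000 m³
S = 1,117,386,000 / 54,130,000 = 20.6426 PSU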